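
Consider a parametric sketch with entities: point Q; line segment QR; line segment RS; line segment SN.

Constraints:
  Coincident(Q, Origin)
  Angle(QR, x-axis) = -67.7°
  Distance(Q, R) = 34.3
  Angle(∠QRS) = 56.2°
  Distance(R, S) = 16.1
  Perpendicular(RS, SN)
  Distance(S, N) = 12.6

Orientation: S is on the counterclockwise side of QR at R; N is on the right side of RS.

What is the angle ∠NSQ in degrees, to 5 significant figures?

174.03°

Q is at the origin; QR runs at -67.7° with length 34.3, so R = 34.3·(cos -67.7°, sin -67.7°) = (13.015, -31.735). ∠QRS = 56.2°, so RS runs at -67.7° + (180° − 56.2°) = 56.100° from the x-axis; with |RS| = 16.1, S = R + 16.1·(cos 56.100°, sin 56.100°) = (21.995, -18.371). RS ⟂ SN; with |SN| = 12.6 on the right of RS, N = S + 12.6·(0.83001, -0.55775) = (32.453, -25.399). Then cos ∠NSQ = SN·SQ / (|SN||SQ|), giving 174.03°.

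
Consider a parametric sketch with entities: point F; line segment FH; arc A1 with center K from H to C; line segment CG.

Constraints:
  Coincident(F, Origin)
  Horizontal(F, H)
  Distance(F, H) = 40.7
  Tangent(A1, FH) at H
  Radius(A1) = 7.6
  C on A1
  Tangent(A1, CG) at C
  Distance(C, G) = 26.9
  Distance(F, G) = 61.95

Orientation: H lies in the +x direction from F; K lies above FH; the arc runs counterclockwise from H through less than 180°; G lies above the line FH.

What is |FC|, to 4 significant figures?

48.63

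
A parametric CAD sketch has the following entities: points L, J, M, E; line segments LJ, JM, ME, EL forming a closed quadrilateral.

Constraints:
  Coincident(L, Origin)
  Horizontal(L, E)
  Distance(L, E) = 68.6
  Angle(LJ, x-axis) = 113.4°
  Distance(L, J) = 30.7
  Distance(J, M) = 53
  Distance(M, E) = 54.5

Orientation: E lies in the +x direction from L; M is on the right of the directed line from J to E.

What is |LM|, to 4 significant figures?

23.28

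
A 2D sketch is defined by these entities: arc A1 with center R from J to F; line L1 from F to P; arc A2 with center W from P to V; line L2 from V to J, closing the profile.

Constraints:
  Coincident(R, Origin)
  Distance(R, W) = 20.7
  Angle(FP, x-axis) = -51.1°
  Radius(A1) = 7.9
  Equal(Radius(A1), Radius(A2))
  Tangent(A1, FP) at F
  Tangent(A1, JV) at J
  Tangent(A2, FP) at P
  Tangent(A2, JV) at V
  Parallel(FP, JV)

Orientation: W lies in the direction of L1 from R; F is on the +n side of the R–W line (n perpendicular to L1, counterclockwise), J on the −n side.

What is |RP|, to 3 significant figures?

22.2

Tangency of A1 to both parallel lines with radius 7.9 puts F and J at R ± 7.9·n: F = (6.15, 4.96), J = (-6.15, -4.96). Equal radii place P and V the same way about W: P = W + 7.9·n = (19.1, -11.1), V = W − 7.9·n = (6.85, -21.1). Then |RP| = |P − R| = 22.2.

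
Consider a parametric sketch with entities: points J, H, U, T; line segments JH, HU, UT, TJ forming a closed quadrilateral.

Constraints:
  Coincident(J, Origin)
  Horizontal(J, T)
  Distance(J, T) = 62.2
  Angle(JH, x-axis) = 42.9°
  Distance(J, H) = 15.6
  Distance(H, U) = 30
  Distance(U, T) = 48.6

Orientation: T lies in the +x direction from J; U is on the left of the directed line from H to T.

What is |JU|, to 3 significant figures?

45.4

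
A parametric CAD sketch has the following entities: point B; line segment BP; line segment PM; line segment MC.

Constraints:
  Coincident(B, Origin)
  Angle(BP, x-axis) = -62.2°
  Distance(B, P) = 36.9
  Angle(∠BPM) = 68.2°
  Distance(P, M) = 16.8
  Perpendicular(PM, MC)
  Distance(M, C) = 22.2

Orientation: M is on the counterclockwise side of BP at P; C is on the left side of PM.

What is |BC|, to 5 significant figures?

12.452

B is at the origin; BP runs at -62.2° with length 36.9, so P = 36.9·(cos -62.2°, sin -62.2°) = (17.210, -32.641). ∠BPM = 68.2°, so PM runs at -62.2° + (180° − 68.2°) = 49.600° from the x-axis; with |PM| = 16.8, M = P + 16.8·(cos 49.600°, sin 49.600°) = (28.098, -19.847). The perpendicularity gives MC at right angles to PM; with |MC| = 22.2 on the left of PM, C = M + 22.2·(-0.76154, 0.64812) = (11.192, -5.4589). Then |BC| = |C − B| = 12.452.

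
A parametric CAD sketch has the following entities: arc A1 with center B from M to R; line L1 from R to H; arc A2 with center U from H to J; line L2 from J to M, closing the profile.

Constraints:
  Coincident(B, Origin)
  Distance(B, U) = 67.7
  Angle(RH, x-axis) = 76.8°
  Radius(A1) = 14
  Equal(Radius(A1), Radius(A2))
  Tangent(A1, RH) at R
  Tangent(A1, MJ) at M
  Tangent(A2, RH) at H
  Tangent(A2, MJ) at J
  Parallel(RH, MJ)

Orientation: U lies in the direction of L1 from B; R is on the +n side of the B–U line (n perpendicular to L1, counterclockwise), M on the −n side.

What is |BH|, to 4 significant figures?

69.13

Tangency of A1 to both parallel lines with radius 14.0 puts R and M at B ± 14.0·n: R = (-13.63, 3.197), M = (13.63, -3.197). Equal radii place H and J the same way about U: H = U + 14.0·n = (1.829, 69.11), J = U − 14.0·n = (29.09, 62.71). Then |BH| = |H − B| = 69.13.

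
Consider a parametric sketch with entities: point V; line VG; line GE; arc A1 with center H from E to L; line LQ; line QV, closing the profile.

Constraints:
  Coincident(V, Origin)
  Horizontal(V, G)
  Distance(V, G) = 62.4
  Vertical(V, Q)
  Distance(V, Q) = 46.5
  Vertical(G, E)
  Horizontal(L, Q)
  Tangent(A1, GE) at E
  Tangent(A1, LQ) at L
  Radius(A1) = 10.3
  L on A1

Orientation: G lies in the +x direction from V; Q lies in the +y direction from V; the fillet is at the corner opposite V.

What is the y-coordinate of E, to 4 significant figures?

36.20

V is at the origin; VG is horizontal with |VG| = 62.4 and G on the +x side, so G = (62.40, 0.000). V and Q share the same x with |VQ| = 46.5 and Q on the +y side, so Q = (0.000, 46.50). The virtual corner opposite V is at (62.40, 46.50). A1 meets GE tangentially, so HE is at right angles to GE and the tangent condition forces HL to be normal to LQ, with radius 10.3, so the center H sits 10.3 in from both sides at H = (52.10, 36.20). That places the tangent points at E = (62.40, 36.20) on GE and L = (52.10, 46.50) on LQ. So E.y = 36.20.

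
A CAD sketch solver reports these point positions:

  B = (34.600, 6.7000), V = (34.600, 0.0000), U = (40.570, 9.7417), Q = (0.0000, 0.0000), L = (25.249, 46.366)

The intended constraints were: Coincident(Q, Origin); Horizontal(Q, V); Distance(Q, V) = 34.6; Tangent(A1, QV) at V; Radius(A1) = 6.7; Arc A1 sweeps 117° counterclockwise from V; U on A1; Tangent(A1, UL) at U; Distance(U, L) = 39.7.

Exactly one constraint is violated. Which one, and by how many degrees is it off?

Tangent(A1, UL) at U — off by 4.30°.

Q = (0.00, 0.00) ✓; Q.y = 0.00, V.y = 0.00 ✓; |QV| = 34.60 ✓; ∠(BV, VQ) = 90.00° ✓; |BV| = 6.700 ✓; bearing(B→U) − bearing(B→V) = 117.0° ✓; |BU| = 6.700 ✓; ∠(BU, UL) = 94.30° ✗; |UL| = 39.70 ✓.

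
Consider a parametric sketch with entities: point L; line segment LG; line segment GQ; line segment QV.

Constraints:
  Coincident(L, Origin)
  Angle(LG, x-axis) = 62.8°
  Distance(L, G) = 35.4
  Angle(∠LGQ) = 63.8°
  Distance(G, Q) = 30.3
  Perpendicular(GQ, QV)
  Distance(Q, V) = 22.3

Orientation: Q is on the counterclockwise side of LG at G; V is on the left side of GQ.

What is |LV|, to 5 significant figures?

17.458

L is at the origin; LG runs at 62.8° with length 35.4, so G = 35.4·(cos 62.8°, sin 62.8°) = (16.181, 31.485). ∠LGQ = 63.8°, so GQ runs at 62.8° + (180° − 63.8°) = 179.00° from the x-axis; with |GQ| = 30.3, Q = G + 30.3·(cos 179.00°, sin 179.00°) = (-14.114, 32.014). GQ ⟂ QV; with |QV| = 22.3 on the left of GQ, V = Q + 22.3·(-0.017452, -0.99985) = (-14.503, 9.7175). Then |LV| = |V − L| = 17.458.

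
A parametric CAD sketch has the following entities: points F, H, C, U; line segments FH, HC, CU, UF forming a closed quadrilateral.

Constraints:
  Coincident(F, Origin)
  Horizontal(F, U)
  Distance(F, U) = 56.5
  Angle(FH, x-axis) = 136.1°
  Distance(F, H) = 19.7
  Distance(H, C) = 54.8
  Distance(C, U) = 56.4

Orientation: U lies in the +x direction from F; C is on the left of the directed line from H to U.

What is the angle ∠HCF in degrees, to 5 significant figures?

20.414°

F is at the origin; F and U share the same y with |FU| = 56.5 and U in +x, so U = (56.5, 0). FH runs at 136.1° with |FH| = 19.7, so H = (-14.195, 13.660). C is determined by |HC| = 54.8 and |CU| = 56.4 together: it lies at the intersection of circle(H, 54.8) and circle(U, 56.4). With |HU| = 72.002, the foot of the radical line on HU is 34.766 from H and the perpendicular offset is √(54.8² − 34.766²) = 42.360. Taking the left-of-HU solution: C = (27.976, 48.655).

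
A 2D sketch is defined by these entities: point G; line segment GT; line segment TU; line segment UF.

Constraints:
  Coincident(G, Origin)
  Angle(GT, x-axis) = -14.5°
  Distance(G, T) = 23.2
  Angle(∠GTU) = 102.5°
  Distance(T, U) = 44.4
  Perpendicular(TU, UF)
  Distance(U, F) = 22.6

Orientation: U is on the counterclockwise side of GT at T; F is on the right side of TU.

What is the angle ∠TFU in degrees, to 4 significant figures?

63.02°

G is at the origin; GT runs at -14.5° with length 23.2, so T = 23.2·(cos -14.5°, sin -14.5°) = (22.46, -5.809). ∠GTU = 102.5°, so TU runs at -14.5° + (180° − 102.5°) = 63.00° from the x-axis; with |TU| = 44.4, U = T + 44.4·(cos 63.00°, sin 63.00°) = (42.62, 33.75). TU is perpendicular to UF; with |UF| = 22.6 on the right of TU, F = U + 22.6·(0.8910, -0.4540) = (62.75, 23.49). Then cos ∠TFU = FT·FU / (|FT||FU|), giving 63.02°.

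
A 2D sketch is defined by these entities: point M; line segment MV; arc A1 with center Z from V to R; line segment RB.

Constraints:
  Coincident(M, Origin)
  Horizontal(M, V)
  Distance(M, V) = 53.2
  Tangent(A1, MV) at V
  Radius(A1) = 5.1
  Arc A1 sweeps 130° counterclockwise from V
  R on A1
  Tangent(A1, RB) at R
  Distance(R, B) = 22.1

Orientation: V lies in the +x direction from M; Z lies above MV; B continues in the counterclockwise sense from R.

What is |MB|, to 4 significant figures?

49.81

M is at the origin; M and V share the same y with |MV| = 53.2 and V on the +x side, so V = (53.20, 0.000). A1 meets MV tangentially, so ZV is at right angles to MV, so Z = V + (0, 5.1) = (53.20, 5.100). On A1, V sits at bearing -90° from Z; a 130° counterclockwise sweep puts R at bearing 40°, so R = Z + 5.1·(cos 40°, sin 40°) = (57.11, 8.378). The tangent condition forces ZR to be normal to RB, so RB runs along (−sin 40°, cos 40°); with |RB| = 22.1, B = (42.90, 25.31). Then |MB| = |B − M| = 49.81.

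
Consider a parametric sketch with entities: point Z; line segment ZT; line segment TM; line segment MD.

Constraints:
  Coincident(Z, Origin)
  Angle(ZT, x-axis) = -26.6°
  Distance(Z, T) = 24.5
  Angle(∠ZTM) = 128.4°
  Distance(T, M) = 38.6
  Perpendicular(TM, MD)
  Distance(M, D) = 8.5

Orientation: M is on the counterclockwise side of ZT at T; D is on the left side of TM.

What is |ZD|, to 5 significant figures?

54.872

∠ZTM = 128.4°, so TM runs at -26.6° + (180° − 128.4°) = 25.000° from the x-axis; with |TM| = 38.6, M = T + 38.6·(cos 25.000°, sin 25.000°) = (56.890, 5.3430). TM is perpendicular to MD; with |MD| = 8.5 on the left of TM, D = M + 8.5·(-0.42262, 0.90631) = (53.298, 13.047). Then |ZD| = |D − Z| = 54.872.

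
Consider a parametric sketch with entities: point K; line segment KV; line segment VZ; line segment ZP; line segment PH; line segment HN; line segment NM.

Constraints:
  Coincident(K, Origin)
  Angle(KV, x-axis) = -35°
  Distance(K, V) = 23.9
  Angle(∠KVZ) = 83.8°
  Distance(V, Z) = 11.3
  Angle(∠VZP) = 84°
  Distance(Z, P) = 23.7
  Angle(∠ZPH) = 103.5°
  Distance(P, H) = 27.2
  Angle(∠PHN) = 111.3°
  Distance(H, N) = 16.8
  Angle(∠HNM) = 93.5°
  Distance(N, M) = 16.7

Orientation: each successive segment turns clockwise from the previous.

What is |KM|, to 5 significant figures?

25.054

∠PHN = 111.3° gives HN at -12.400° from the x-axis; with |HN| = 16.8, N = (27.532, 14.200). ∠HNM = 93.5° gives NM at -98.900° from the x-axis; with |NM| = 16.7, M = (24.948, -2.2987). Then |KM| = |M − K| = 25.054.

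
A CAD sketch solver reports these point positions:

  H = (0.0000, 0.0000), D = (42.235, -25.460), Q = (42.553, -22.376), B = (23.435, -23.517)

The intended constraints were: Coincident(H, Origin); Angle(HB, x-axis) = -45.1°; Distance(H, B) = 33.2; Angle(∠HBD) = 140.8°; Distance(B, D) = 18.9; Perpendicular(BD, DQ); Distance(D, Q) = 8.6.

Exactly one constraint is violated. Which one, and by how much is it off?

Distance(D, Q) = 8.6 — off by 5.50.

H = (0.00, 0.00) ✓; HB at -45.10° ✓; |HB| = 33.20 ✓; ∠HBD = 140.8° ✓; |BD| = 18.90 ✓; ∠(BD, DQ) = 90.01° ✓; |DQ| = 3.100 ✗.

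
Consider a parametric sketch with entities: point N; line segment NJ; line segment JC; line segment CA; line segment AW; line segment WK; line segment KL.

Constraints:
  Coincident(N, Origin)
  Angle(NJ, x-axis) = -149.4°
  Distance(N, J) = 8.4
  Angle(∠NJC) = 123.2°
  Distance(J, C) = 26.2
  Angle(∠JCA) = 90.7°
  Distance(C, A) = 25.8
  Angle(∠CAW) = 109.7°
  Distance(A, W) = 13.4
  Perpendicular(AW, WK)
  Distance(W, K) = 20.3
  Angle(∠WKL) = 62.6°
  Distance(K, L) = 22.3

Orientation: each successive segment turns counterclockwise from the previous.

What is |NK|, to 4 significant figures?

12.30

N is at the origin; NJ runs at -149.4° with length 8.4, so J = (-7.230, -4.276). ∠NJC = 123.2° gives JC at -92.60° from the x-axis; with |JC| = 26.2, C = (-8.419, -30.45). ∠JCA = 90.7° gives CA at -3.300° from the x-axis; with |CA| = 25.8, A = (17.34, -31.93). ∠CAW = 109.7° gives AW at 67.00° from the x-axis; with |AW| = 13.4, W = (22.57, -19.60). AW ⟂ WK, so WK runs at 157.0°; with |WK| = 20.3, K = (3.888, -11.67). Then |NK| = |K − N| = 12.30.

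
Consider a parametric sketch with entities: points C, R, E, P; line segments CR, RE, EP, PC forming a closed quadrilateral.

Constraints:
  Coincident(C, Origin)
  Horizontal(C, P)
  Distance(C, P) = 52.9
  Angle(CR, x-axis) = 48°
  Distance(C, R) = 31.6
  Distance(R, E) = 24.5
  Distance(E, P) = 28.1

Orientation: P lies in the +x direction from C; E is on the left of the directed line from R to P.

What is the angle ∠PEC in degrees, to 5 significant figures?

74.701°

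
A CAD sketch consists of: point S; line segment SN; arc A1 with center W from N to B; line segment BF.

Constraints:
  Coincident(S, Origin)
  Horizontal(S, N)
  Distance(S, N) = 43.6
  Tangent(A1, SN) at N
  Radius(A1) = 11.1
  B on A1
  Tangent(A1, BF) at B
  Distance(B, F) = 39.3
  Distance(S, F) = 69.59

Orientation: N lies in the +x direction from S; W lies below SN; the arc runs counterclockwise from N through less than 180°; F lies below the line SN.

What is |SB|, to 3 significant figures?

36.3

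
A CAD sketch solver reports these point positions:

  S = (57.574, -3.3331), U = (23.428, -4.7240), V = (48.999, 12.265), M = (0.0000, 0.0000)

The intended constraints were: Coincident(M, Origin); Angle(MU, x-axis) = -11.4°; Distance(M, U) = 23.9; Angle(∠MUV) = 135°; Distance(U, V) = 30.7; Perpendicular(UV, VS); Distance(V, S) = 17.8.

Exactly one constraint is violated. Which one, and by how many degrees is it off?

Perpendicular(UV, VS) — off by 4.80°.

M = (0.00, 0.00) ✓; MU at -11.40° ✓; |MU| = 23.90 ✓; ∠MUV = 135.0° ✓; |UV| = 30.70 ✓; ∠(UV, VS) = 94.80° ✗; |VS| = 17.80 ✓.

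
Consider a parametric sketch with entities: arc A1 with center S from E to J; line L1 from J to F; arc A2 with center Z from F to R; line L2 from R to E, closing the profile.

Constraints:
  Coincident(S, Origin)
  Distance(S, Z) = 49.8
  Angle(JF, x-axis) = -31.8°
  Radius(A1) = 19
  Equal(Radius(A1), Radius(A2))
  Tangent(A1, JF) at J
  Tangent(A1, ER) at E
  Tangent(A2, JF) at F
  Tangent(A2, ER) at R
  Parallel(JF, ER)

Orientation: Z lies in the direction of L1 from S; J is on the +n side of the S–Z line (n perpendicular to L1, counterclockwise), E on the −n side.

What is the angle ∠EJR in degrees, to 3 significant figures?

52.7°

Tangency of A1 to both parallel lines with radius 19.0 puts J and E at S ± 19.0·n: J = (10.0, 16.1), E = (-10.0, -16.1). Equal radii place F and R the same way about Z: F = Z + 19.0·n = (52.3, -10.1), R = Z − 19.0·n = (32.3, -42.4). Then cos ∠EJR = JE·JR / (|JE||JR|), giving 52.7°.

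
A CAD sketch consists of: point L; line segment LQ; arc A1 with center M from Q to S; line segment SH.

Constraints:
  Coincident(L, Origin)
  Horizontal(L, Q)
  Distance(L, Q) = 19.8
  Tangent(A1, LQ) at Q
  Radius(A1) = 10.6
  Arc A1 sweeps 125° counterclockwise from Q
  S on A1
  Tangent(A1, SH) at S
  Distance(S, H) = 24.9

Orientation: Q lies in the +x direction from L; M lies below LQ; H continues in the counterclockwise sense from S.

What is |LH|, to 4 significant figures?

44.94

L is at the origin; L and Q share the same y with |LQ| = 19.8 and Q on the +x side, so Q = (19.80, 0.000). The tangent condition forces MQ to be normal to LQ, so M = Q + (0, -10.6) = (19.80, -10.60). On A1, Q sits at bearing 90° from M; a 125° counterclockwise sweep puts S at bearing 215°, so S = M + 10.6·(cos 215°, sin 215°) = (11.12, -16.68). Tangency of A1 to SH means the radius MS is perpendicular to SH, so SH runs along (−sin 215°, cos 215°); with |SH| = 24.9, H = (25.40, -37.08). Then |LH| = |H − L| = 44.94.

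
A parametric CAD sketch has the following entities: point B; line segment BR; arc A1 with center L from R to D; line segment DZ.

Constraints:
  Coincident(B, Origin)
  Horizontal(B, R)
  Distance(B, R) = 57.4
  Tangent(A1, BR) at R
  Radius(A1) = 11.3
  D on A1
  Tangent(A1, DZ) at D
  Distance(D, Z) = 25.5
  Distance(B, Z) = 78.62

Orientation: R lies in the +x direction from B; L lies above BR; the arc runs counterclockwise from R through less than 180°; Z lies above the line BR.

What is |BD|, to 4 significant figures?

69.54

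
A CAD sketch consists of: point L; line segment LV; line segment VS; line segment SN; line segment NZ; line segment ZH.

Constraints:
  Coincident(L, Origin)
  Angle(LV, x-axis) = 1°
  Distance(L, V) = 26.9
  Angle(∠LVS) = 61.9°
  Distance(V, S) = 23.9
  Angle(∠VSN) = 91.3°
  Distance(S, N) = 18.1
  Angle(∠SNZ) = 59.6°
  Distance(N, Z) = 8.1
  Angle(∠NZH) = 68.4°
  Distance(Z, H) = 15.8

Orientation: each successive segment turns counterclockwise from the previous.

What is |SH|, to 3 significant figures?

6.94

∠SNZ = 59.6° gives NZ at -31.8° from the x-axis; with |NZ| = 8.1, Z = (6.15, 8.64). ∠NZH = 68.4° gives ZH at 79.8° from the x-axis; with |ZH| = 15.8, H = (8.94, 24.2). Then |SH| = |H − S| = 6.94.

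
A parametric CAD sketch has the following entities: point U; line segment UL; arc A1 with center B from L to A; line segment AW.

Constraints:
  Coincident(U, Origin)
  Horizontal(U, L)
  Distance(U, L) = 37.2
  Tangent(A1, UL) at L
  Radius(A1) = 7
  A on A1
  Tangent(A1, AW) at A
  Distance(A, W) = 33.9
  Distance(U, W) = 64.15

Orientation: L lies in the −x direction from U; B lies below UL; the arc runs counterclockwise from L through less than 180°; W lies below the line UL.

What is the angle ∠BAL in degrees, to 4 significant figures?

51.09°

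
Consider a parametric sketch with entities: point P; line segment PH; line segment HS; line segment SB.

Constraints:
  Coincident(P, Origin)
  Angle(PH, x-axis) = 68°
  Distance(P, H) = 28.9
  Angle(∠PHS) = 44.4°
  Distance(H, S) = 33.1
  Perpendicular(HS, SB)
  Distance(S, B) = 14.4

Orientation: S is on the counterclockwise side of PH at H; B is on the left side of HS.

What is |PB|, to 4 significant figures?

13.74

P is at the origin; PH runs at 68.0° with length 28.9, so H = 28.9·(cos 68.0°, sin 68.0°) = (10.83, 26.80). ∠PHS = 44.4°, so HS runs at 68.0° + (180° − 44.4°) = 203.6° from the x-axis; with |HS| = 33.1, S = H + 33.1·(cos 203.6°, sin 203.6°) = (-19.51, 13.54). HS ⟂ SB; with |SB| = 14.4 on the left of HS, B = S + 14.4·(0.4003, -0.9164) = (-13.74, 0.3484). Then |PB| = |B − P| = 13.74.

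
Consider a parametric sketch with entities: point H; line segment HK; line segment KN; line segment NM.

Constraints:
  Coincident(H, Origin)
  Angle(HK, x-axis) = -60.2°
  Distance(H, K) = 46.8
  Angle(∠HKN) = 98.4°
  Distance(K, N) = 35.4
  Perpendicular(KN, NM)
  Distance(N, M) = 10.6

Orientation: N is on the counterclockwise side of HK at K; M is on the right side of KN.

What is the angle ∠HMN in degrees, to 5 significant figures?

36.587°

H is at the origin; HK runs at -60.2° with length 46.8, so K = 46.8·(cos -60.2°, sin -60.2°) = (23.258, -40.611). ∠HKN = 98.4°, so KN runs at -60.2° + (180° − 98.4°) = 21.400° from the x-axis; with |KN| = 35.4, N = K + 35.4·(cos 21.400°, sin 21.400°) = (56.218, -27.695). KN is perpendicular to NM; with |NM| = 10.6 on the right of KN, M = N + 10.6·(0.36488, -0.93106) = (60.085, -37.564). Then cos ∠HMN = MH·MN / (|MH||MN|), giving 36.587°.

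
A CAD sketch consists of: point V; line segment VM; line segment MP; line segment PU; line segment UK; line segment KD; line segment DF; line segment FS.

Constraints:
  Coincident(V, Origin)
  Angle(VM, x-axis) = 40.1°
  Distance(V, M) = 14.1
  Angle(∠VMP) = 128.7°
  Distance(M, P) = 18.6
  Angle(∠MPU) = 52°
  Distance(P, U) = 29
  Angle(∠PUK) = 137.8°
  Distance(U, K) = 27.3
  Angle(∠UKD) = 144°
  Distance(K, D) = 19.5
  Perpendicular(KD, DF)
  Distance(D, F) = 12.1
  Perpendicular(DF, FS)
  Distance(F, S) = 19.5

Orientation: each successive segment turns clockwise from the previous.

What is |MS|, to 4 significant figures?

26.65

V is at the origin; VM runs at 40.1° with length 14.1, so M = (10.79, 9.082). ∠VMP = 128.7° gives MP at -11.20° from the x-axis; with |MP| = 18.6, P = (29.03, 5.469). ∠MPU = 52.0° gives PU at -139.2° from the x-axis; with |PU| = 29.0, U = (7.078, -13.48). ∠PUK = 137.8° gives UK at 178.6° from the x-axis; with |UK| = 27.3, K = (-20.21, -12.81). ∠UKD = 144.0° gives KD at 142.6° from the x-axis; with |KD| = 19.5, D = (-35.70, -0.9690). The perpendicularity gives DF at right angles to KD, so DF runs at 52.60°; with |DF| = 12.1, F = (-28.36, 8.643). The perpendicularity gives FS at right angles to DF, so FS runs at -37.40°; with |FS| = 19.5, S = (-12.86, -3.200). Then |MS| = |S − M| = 26.65.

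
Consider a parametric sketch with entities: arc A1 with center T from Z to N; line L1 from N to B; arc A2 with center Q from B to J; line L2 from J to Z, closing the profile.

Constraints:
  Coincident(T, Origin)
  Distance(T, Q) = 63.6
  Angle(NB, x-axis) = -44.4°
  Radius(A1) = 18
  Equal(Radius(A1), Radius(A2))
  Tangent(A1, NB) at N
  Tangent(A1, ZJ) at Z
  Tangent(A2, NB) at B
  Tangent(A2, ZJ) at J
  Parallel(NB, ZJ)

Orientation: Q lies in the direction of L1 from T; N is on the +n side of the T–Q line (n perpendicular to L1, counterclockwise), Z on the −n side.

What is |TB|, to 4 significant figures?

66.10

The slot axis is L1's direction at -44.4°, so u = (cos -44.4°, sin -44.4°) = (0.7145, -0.6997) and n = (−sin -44.4°, cos -44.4°) = (0.6997, 0.7145). T is at the origin and Q lies 63.6 along u from T, so Q = 63.6·u = (45.44, -44.50). Tangency of A1 to both parallel lines with radius 18.0 puts N and Z at T ± 18.0·n: N = (12.59, 12.86), Z = (-12.59, -12.86). Equal radii place B and J the same way about Q: B = Q + 18.0·n = (58.03, -31.64), J = Q − 18.0·n = (32.85, -57.36). Then |TB| = |B − T| = 66.10.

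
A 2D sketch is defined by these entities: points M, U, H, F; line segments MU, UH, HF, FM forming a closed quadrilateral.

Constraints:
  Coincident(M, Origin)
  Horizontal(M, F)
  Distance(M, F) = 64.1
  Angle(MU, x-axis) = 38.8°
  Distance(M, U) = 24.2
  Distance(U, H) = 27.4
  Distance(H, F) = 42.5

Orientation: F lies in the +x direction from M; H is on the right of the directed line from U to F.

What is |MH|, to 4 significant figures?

26.15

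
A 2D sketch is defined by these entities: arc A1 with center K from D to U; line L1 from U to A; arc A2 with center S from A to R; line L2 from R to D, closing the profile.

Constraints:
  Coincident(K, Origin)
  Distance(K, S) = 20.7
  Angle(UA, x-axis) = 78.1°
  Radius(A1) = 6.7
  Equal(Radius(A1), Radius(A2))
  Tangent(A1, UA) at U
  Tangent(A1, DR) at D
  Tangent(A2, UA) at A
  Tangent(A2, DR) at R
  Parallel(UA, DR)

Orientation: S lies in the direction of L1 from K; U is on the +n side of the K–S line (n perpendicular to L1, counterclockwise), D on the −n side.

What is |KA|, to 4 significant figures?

21.76

The slot axis is L1's direction at 78.1°, so u = (cos 78.1°, sin 78.1°) = (0.2062, 0.9785) and n = (−sin 78.1°, cos 78.1°) = (-0.9785, 0.2062). K is at the origin and S lies 20.7 along u from K, so S = 20.7·u = (4.268, 20.26). Tangency of A1 to both parallel lines with radius 6.7 puts U and D at K ± 6.7·n: U = (-6.556, 1.382), D = (6.556, -1.382). Equal radii place A and R the same way about S: A = S + 6.7·n = (-2.288, 21.64), R = S − 6.7·n = (10.82, 18.87). Then |KA| = |A − K| = 21.76.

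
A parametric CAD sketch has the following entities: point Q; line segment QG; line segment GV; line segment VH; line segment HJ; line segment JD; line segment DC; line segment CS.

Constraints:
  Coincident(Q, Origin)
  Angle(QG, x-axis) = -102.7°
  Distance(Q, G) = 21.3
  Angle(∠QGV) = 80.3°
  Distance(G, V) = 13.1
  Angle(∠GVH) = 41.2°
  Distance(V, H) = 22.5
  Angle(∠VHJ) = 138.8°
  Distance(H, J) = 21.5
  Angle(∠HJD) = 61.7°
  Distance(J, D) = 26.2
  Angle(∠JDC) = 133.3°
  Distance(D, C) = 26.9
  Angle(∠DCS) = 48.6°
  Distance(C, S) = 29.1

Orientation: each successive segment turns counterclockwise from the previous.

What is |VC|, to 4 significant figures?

15.21

Q is at the origin; QG runs at -102.7° with length 21.3, so G = (-4.683, -20.78). ∠QGV = 80.3° gives GV at -3.000° from the x-axis; with |GV| = 13.1, V = (8.399, -21.46). ∠GVH = 41.2° gives VH at 135.8° from the x-axis; with |VH| = 22.5, H = (-7.731, -5.778). ∠VHJ = 138.8° gives HJ at 177.0° from the x-axis; with |HJ| = 21.5, J = (-29.20, -4.653). ∠HJD = 61.7° gives JD at -64.70° from the x-axis; with |JD| = 26.2, D = (-18.00, -28.34). ∠JDC = 133.3° gives DC at -18.00° from the x-axis; with |DC| = 26.9, C = (7.578, -36.65). Then |VC| = |C − V| = 15.21.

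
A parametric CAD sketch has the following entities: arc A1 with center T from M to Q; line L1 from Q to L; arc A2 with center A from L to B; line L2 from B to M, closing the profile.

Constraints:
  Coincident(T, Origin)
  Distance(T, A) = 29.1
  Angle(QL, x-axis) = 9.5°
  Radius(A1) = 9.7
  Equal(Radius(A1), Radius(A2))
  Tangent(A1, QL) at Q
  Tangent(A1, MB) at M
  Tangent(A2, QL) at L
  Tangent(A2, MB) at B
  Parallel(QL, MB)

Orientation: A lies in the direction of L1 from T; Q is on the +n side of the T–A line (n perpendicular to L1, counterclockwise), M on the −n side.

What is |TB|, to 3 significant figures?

30.7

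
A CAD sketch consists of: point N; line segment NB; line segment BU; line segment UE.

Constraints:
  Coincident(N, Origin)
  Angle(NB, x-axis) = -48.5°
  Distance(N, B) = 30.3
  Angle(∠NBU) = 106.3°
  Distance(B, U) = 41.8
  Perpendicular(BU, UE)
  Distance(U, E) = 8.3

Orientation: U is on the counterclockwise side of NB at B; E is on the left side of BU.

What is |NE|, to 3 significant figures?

54.4

N is at the origin; NB runs at -48.5° with length 30.3, so B = 30.3·(cos -48.5°, sin -48.5°) = (20.1, -22.7). ∠NBU = 106.3°, so BU runs at -48.5° + (180° − 106.3°) = 25.2° from the x-axis; with |BU| = 41.8, U = B + 41.8·(cos 25.2°, sin 25.2°) = (57.9, -4.90). BU is perpendicular to UE; with |UE| = 8.3 on the left of BU, E = U + 8.3·(-0.426, 0.905) = (54.4, 2.61). Then |NE| = |E − N| = 54.4.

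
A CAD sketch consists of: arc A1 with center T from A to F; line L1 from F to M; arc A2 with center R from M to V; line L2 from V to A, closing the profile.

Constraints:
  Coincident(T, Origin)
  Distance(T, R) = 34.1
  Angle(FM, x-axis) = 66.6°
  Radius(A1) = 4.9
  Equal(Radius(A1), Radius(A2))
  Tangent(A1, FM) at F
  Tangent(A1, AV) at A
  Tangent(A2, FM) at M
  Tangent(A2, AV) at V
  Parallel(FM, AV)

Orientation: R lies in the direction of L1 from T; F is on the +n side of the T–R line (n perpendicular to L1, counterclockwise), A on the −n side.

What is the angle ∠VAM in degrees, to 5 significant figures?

16.034°

The slot axis is L1's direction at 66.6°, so u = (cos 66.6°, sin 66.6°) = (0.39715, 0.91775) and n = (−sin 66.6°, cos 66.6°) = (-0.91775, 0.39715). T is at the origin and R lies 34.1 along u from T, so R = 34.1·u = (13.543, 31.295). Tangency of A1 to both parallel lines with radius 4.9 puts F and A at T ± 4.9·n: F = (-4.4970, 1.9460), A = (4.4970, -1.9460). Equal radii place M and V the same way about R: M = R + 4.9·n = (9.0457, 33.241), V = R − 4.9·n = (18.040, 29.349). Then cos ∠VAM = AV·AM / (|AV||AM|), giving 16.034°.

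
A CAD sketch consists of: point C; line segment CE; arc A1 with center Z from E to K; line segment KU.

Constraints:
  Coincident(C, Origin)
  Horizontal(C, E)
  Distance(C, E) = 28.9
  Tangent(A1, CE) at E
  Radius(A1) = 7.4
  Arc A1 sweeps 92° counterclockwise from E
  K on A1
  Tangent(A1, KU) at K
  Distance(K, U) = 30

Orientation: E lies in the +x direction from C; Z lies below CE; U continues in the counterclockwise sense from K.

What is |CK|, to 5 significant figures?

22.827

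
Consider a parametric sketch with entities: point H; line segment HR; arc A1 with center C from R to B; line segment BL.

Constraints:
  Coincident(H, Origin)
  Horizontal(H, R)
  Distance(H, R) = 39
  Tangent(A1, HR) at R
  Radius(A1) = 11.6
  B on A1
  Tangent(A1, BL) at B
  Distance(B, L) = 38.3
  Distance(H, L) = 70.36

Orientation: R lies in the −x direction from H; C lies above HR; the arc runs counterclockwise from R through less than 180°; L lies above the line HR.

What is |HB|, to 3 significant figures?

34.1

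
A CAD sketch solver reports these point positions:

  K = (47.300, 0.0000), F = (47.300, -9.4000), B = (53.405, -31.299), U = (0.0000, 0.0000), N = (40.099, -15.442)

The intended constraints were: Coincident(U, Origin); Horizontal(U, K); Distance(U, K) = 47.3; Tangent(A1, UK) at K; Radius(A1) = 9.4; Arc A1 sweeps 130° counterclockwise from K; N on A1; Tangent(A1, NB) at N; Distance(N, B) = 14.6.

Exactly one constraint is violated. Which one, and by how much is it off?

Distance(N, B) = 14.6 — off by 6.10.

U = (0.00, 0.00) ✓; U.y = 0.00, K.y = 0.00 ✓; |UK| = 47.30 ✓; ∠(FK, KU) = 90.00° ✓; |FK| = 9.400 ✓; bearing(F→N) − bearing(F→K) = 130.0° ✓; |FN| = 9.400 ✓; ∠(FN, NB) = 90.00° ✓; |NB| = 20.70 ✗.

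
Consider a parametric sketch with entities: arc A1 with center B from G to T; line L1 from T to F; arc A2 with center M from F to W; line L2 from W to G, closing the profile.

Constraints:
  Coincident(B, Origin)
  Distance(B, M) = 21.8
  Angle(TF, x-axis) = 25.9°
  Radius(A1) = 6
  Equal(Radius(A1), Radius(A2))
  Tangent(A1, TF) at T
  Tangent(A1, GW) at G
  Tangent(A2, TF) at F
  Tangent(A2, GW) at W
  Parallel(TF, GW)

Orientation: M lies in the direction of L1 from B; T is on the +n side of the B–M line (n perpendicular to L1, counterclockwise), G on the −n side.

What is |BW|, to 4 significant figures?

22.61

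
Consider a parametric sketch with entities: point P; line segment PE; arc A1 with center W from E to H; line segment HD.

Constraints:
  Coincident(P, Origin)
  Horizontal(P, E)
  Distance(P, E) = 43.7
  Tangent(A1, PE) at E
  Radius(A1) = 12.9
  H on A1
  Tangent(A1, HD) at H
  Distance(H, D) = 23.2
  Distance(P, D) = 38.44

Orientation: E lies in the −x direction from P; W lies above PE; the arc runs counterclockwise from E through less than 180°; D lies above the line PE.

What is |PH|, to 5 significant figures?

32.698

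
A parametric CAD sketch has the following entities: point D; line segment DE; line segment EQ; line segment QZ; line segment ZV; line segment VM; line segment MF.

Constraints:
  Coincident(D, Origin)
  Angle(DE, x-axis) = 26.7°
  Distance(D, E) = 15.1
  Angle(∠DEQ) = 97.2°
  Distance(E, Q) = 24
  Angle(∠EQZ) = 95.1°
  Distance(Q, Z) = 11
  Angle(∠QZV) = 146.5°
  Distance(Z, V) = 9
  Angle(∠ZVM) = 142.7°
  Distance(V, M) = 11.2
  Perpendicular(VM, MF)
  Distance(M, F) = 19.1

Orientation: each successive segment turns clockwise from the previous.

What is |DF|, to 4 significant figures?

9.989

∠ZVM = 142.7° gives VM at 148.2° from the x-axis; with |VM| = 11.2, M = (-0.1502, -15.02). VM is perpendicular to MF, so MF runs at 58.20°; with |MF| = 19.1, F = (9.915, 1.214). Then |DF| = |F − D| = 9.989.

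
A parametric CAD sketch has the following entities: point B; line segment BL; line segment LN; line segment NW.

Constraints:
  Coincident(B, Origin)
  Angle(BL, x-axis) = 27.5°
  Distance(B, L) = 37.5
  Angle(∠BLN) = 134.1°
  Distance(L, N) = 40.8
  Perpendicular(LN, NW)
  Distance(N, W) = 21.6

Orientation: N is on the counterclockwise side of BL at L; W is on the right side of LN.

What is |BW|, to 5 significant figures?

82.646

B is at the origin; BL runs at 27.5° with length 37.5, so L = 37.5·(cos 27.5°, sin 27.5°) = (33.263, 17.316). ∠BLN = 134.1°, so LN runs at 27.5° + (180° − 134.1°) = 73.400° from the x-axis; with |LN| = 40.8, N = L + 40.8·(cos 73.400°, sin 73.400°) = (44.919, 56.415). The perpendicularity gives NW at right angles to LN; with |NW| = 21.6 on the right of LN, W = N + 21.6·(0.95832, -0.28569) = (65.619, 50.244). Then |BW| = |W − B| = 82.646.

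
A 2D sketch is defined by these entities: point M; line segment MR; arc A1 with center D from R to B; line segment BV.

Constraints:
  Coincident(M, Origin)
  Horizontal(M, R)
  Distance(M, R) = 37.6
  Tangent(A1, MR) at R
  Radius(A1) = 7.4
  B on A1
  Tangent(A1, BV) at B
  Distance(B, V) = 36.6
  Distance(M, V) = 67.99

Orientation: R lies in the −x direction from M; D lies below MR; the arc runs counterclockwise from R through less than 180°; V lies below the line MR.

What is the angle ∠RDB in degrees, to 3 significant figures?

74.6°

Checks: |DB| = 7.400 ✓; ∠(DB, BV) = 90.00° ✓; |BV| = 36.60 ✓; |MV| = 67.99 ✓.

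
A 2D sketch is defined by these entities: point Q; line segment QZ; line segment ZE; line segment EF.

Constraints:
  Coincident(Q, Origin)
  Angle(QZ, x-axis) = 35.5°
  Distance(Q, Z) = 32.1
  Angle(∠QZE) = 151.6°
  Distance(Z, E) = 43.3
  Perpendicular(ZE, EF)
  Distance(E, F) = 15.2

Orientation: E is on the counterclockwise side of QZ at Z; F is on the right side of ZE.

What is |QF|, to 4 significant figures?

77.75

Q is at the origin; QZ runs at 35.5° with length 32.1, so Z = 32.1·(cos 35.5°, sin 35.5°) = (26.13, 18.64). ∠QZE = 151.6°, so ZE runs at 35.5° + (180° − 151.6°) = 63.90° from the x-axis; with |ZE| = 43.3, E = Z + 43.3·(cos 63.90°, sin 63.90°) = (45.18, 57.53). The perpendicularity gives EF at right angles to ZE; with |EF| = 15.2 on the right of ZE, F = E + 15.2·(0.8980, -0.4399) = (58.83, 50.84). Then |QF| = |F − Q| = 77.75.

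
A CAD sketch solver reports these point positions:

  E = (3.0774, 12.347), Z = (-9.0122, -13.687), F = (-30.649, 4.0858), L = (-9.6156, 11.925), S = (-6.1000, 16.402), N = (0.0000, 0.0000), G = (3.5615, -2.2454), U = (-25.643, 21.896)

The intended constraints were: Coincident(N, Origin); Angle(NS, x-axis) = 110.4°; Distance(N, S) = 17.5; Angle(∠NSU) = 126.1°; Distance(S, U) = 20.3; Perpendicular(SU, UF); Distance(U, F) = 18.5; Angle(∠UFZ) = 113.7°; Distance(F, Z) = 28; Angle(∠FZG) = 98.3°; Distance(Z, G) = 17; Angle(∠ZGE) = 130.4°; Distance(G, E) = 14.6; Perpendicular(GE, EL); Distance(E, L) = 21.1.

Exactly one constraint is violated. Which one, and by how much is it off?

Distance(E, L) = 21.1 — off by 8.40.

N = (0.00, 0.00) ✓; NS at 110.4° ✓; |NS| = 17.50 ✓; ∠NSU = 126.1° ✓; |SU| = 20.30 ✓; ∠(SU, UF) = 90.00° ✓; |UF| = 18.50 ✓; ∠UFZ = 113.7° ✓; |FZ| = 28.00 ✓; ∠FZG = 98.30° ✓; |ZG| = 17.00 ✓; ∠ZGE = 130.4° ✓; |GE| = 14.60 ✓; ∠(GE, EL) = 90.00° ✓; |EL| = 12.70 ✗.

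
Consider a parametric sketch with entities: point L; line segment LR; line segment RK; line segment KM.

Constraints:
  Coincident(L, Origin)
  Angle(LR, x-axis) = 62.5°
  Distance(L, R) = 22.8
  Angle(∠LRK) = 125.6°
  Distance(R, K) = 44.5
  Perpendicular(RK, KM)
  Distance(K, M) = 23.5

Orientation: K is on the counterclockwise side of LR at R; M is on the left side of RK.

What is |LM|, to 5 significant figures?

57.985

L is at the origin; LR runs at 62.5° with length 22.8, so R = 22.8·(cos 62.5°, sin 62.5°) = (10.528, 20.224). ∠LRK = 125.6°, so RK runs at 62.5° + (180° − 125.6°) = 116.90° from the x-axis; with |RK| = 44.5, K = R + 44.5·(cos 116.90°, sin 116.90°) = (-9.6055, 59.909). RK ⟂ KM; with |KM| = 23.5 on the left of RK, M = K + 23.5·(-0.89180, -0.45243) = (-30.563, 49.277). Then |LM| = |M − L| = 57.985.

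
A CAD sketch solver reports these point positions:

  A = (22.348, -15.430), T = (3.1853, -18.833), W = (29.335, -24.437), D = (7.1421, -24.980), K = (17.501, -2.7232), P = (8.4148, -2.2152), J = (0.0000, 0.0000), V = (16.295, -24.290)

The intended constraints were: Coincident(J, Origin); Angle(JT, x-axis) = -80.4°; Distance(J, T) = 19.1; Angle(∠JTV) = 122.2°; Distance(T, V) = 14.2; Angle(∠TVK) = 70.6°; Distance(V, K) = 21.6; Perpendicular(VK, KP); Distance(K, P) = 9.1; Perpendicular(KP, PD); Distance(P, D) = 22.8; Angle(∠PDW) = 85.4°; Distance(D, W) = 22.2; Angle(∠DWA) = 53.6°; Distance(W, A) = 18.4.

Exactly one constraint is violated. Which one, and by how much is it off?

Distance(W, A) = 18.4 — off by 7.00.

J = (0.00, 0.00) ✓; JT at -80.40° ✓; |JT| = 19.10 ✓; ∠JTV = 122.2° ✓; |TV| = 14.20 ✓; ∠TVK = 70.60° ✓; |VK| = 21.60 ✓; ∠(VK, KP) = 90.00° ✓; |KP| = 9.100 ✓; ∠(KP, PD) = 90.00° ✓; |PD| = 22.80 ✓; ∠PDW = 85.40° ✓; |DW| = 22.20 ✓; ∠DWA = 53.60° ✓; |WA| = 11.40 ✗.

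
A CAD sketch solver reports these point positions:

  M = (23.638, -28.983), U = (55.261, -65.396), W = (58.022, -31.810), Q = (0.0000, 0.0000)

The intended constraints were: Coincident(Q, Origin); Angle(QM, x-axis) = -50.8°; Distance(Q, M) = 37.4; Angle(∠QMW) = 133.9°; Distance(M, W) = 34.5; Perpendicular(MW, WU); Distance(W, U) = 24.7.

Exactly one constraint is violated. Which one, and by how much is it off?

Distance(W, U) = 24.7 — off by 9.00.

Q = (0.00, 0.00) ✓; QM at -50.80° ✓; |QM| = 37.40 ✓; ∠QMW = 133.9° ✓; |MW| = 34.50 ✓; ∠(MW, WU) = 90.00° ✓; |WU| = 33.70 ✗.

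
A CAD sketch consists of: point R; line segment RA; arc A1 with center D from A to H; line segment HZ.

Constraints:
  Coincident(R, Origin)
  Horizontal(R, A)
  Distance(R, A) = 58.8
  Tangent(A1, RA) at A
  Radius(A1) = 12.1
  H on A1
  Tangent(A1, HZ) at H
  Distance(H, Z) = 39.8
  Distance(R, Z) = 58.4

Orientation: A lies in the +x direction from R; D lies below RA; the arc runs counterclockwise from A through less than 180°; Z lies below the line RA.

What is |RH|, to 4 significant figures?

48.01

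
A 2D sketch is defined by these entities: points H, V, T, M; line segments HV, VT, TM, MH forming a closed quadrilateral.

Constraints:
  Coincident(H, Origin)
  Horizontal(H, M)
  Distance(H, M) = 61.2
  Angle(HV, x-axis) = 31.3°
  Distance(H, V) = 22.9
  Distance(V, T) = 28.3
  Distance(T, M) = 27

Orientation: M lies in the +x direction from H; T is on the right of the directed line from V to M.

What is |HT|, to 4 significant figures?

38.03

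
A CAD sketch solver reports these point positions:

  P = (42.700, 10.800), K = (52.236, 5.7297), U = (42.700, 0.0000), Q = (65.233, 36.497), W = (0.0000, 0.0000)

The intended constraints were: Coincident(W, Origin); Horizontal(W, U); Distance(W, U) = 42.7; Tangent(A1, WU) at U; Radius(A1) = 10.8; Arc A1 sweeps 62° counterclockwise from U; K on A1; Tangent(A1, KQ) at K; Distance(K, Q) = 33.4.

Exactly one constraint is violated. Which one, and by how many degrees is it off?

Tangent(A1, KQ) at K — off by 5.10°.

W = (0.00, 0.00) ✓; W.y = 0.00, U.y = 0.00 ✓; |WU| = 42.70 ✓; ∠(PU, UW) = 90.00° ✓; |PU| = 10.80 ✓; bearing(P→K) − bearing(P→U) = 62.00° ✓; |PK| = 10.80 ✓; ∠(PK, KQ) = 84.90° ✗; |KQ| = 33.40 ✓.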